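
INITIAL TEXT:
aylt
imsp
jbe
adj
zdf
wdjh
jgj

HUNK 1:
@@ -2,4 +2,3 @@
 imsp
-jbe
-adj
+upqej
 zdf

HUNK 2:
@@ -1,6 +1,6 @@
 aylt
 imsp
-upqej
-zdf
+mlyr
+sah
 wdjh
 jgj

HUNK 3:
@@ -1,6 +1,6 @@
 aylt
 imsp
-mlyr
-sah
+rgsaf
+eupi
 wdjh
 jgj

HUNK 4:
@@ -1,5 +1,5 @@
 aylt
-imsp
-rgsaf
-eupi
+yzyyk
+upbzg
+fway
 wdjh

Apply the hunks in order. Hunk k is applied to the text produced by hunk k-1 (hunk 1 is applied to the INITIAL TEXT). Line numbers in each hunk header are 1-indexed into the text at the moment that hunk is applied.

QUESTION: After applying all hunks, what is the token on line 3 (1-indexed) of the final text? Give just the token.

Hunk 1: at line 2 remove [jbe,adj] add [upqej] -> 6 lines: aylt imsp upqej zdf wdjh jgj
Hunk 2: at line 1 remove [upqej,zdf] add [mlyr,sah] -> 6 lines: aylt imsp mlyr sah wdjh jgj
Hunk 3: at line 1 remove [mlyr,sah] add [rgsaf,eupi] -> 6 lines: aylt imsp rgsaf eupi wdjh jgj
Hunk 4: at line 1 remove [imsp,rgsaf,eupi] add [yzyyk,upbzg,fway] -> 6 lines: aylt yzyyk upbzg fway wdjh jgj
Final line 3: upbzg

Answer: upbzg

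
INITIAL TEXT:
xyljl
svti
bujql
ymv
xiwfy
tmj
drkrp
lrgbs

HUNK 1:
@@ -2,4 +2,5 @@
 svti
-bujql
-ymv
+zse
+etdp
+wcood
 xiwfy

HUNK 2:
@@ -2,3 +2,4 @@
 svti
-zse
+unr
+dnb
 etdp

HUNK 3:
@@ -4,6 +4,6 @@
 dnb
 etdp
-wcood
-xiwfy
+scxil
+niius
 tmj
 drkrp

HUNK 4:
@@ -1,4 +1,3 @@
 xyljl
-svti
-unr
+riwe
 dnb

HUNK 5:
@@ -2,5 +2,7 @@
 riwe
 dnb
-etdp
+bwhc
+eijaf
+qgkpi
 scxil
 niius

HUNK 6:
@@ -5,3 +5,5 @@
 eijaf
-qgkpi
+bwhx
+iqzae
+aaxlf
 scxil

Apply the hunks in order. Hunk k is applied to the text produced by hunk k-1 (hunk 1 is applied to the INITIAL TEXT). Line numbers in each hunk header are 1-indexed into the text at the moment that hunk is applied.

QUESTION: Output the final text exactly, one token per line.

Hunk 1: at line 2 remove [bujql,ymv] add [zse,etdp,wcood] -> 9 lines: xyljl svti zse etdp wcood xiwfy tmj drkrp lrgbs
Hunk 2: at line 2 remove [zse] add [unr,dnb] -> 10 lines: xyljl svti unr dnb etdp wcood xiwfy tmj drkrp lrgbs
Hunk 3: at line 4 remove [wcood,xiwfy] add [scxil,niius] -> 10 lines: xyljl svti unr dnb etdp scxil niius tmj drkrp lrgbs
Hunk 4: at line 1 remove [svti,unr] add [riwe] -> 9 lines: xyljl riwe dnb etdp scxil niius tmj drkrp lrgbs
Hunk 5: at line 2 remove [etdp] add [bwhc,eijaf,qgkpi] -> 11 lines: xyljl riwe dnb bwhc eijaf qgkpi scxil niius tmj drkrp lrgbs
Hunk 6: at line 5 remove [qgkpi] add [bwhx,iqzae,aaxlf] -> 13 lines: xyljl riwe dnb bwhc eijaf bwhx iqzae aaxlf scxil niius tmj drkrp lrgbs

Answer: xyljl
riwe
dnb
bwhc
eijaf
bwhx
iqzae
aaxlf
scxil
niius
tmj
drkrp
lrgbs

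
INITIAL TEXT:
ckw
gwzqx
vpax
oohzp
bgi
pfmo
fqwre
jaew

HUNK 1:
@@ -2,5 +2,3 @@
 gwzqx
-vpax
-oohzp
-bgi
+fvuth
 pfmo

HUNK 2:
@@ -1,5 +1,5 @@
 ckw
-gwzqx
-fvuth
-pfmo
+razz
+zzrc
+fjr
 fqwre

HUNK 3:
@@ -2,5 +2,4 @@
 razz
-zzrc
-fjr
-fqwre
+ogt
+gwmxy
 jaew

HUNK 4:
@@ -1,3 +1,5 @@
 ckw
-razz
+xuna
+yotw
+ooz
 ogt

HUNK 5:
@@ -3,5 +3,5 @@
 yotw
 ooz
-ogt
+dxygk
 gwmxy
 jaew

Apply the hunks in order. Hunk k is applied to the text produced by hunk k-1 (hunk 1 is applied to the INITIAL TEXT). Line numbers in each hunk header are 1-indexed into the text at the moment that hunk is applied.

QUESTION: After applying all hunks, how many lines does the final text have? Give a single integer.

Hunk 1: at line 2 remove [vpax,oohzp,bgi] add [fvuth] -> 6 lines: ckw gwzqx fvuth pfmo fqwre jaew
Hunk 2: at line 1 remove [gwzqx,fvuth,pfmo] add [razz,zzrc,fjr] -> 6 lines: ckw razz zzrc fjr fqwre jaew
Hunk 3: at line 2 remove [zzrc,fjr,fqwre] add [ogt,gwmxy] -> 5 lines: ckw razz ogt gwmxy jaew
Hunk 4: at line 1 remove [razz] add [xuna,yotw,ooz] -> 7 lines: ckw xuna yotw ooz ogt gwmxy jaew
Hunk 5: at line 3 remove [ogt] add [dxygk] -> 7 lines: ckw xuna yotw ooz dxygk gwmxy jaew
Final line count: 7

Answer: 7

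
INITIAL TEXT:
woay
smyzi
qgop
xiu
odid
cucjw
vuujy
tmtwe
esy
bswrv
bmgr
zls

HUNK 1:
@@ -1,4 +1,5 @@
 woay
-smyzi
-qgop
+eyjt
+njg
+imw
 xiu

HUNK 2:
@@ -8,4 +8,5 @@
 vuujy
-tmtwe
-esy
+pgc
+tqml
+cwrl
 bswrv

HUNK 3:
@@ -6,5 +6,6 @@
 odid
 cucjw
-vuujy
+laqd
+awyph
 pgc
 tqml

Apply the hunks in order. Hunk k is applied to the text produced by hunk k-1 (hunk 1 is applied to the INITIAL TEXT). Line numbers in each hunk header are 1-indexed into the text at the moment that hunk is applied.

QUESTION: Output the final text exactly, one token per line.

Hunk 1: at line 1 remove [smyzi,qgop] add [eyjt,njg,imw] -> 13 lines: woay eyjt njg imw xiu odid cucjw vuujy tmtwe esy bswrv bmgr zls
Hunk 2: at line 8 remove [tmtwe,esy] add [pgc,tqml,cwrl] -> 14 lines: woay eyjt njg imw xiu odid cucjw vuujy pgc tqml cwrl bswrv bmgr zls
Hunk 3: at line 6 remove [vuujy] add [laqd,awyph] -> 15 lines: woay eyjt njg imw xiu odid cucjw laqd awyph pgc tqml cwrl bswrv bmgr zls

Answer: woay
eyjt
njg
imw
xiu
odid
cucjw
laqd
awyph
pgc
tqml
cwrl
bswrv
bmgr
zls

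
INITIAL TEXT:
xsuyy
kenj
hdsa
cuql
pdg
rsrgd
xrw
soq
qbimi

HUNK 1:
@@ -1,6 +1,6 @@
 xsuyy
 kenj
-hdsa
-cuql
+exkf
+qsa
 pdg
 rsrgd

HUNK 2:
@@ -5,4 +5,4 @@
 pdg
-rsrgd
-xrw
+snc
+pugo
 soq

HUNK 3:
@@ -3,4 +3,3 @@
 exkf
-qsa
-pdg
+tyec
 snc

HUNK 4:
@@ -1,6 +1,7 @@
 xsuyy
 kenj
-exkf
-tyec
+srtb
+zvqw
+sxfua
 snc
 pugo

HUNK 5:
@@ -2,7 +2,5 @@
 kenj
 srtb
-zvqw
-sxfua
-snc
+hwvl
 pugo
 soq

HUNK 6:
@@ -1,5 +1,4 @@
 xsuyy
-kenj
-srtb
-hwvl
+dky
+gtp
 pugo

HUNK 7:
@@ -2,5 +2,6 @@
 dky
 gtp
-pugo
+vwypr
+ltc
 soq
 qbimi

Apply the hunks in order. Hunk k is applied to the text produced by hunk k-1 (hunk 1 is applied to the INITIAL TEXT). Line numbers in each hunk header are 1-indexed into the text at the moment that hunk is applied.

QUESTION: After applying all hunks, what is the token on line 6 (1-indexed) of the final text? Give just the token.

Hunk 1: at line 1 remove [hdsa,cuql] add [exkf,qsa] -> 9 lines: xsuyy kenj exkf qsa pdg rsrgd xrw soq qbimi
Hunk 2: at line 5 remove [rsrgd,xrw] add [snc,pugo] -> 9 lines: xsuyy kenj exkf qsa pdg snc pugo soq qbimi
Hunk 3: at line 3 remove [qsa,pdg] add [tyec] -> 8 lines: xsuyy kenj exkf tyec snc pugo soq qbimi
Hunk 4: at line 1 remove [exkf,tyec] add [srtb,zvqw,sxfua] -> 9 lines: xsuyy kenj srtb zvqw sxfua snc pugo soq qbimi
Hunk 5: at line 2 remove [zvqw,sxfua,snc] add [hwvl] -> 7 lines: xsuyy kenj srtb hwvl pugo soq qbimi
Hunk 6: at line 1 remove [kenj,srtb,hwvl] add [dky,gtp] -> 6 lines: xsuyy dky gtp pugo soq qbimi
Hunk 7: at line 2 remove [pugo] add [vwypr,ltc] -> 7 lines: xsuyy dky gtp vwypr ltc soq qbimi
Final line 6: soq

Answer: soq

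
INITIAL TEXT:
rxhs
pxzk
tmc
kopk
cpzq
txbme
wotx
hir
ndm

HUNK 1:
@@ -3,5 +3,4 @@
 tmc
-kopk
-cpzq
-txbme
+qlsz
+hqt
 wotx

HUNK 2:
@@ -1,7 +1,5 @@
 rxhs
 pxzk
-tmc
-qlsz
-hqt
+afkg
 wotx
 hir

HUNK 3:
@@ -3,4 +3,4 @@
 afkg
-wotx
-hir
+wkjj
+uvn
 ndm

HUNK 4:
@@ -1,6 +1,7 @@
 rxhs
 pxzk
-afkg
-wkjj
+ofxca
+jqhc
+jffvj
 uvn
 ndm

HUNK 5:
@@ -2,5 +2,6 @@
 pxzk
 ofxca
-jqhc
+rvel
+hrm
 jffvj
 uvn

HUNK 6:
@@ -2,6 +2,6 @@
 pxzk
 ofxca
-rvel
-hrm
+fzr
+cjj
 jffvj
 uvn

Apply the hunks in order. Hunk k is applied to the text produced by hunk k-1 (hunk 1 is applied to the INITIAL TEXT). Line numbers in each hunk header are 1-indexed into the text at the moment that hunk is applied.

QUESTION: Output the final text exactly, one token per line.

Answer: rxhs
pxzk
ofxca
fzr
cjj
jffvj
uvn
ndm

Derivation:
Hunk 1: at line 3 remove [kopk,cpzq,txbme] add [qlsz,hqt] -> 8 lines: rxhs pxzk tmc qlsz hqt wotx hir ndm
Hunk 2: at line 1 remove [tmc,qlsz,hqt] add [afkg] -> 6 lines: rxhs pxzk afkg wotx hir ndm
Hunk 3: at line 3 remove [wotx,hir] add [wkjj,uvn] -> 6 lines: rxhs pxzk afkg wkjj uvn ndm
Hunk 4: at line 1 remove [afkg,wkjj] add [ofxca,jqhc,jffvj] -> 7 lines: rxhs pxzk ofxca jqhc jffvj uvn ndm
Hunk 5: at line 2 remove [jqhc] add [rvel,hrm] -> 8 lines: rxhs pxzk ofxca rvel hrm jffvj uvn ndm
Hunk 6: at line 2 remove [rvel,hrm] add [fzr,cjj] -> 8 lines: rxhs pxzk ofxca fzr cjj jffvj uvn ndm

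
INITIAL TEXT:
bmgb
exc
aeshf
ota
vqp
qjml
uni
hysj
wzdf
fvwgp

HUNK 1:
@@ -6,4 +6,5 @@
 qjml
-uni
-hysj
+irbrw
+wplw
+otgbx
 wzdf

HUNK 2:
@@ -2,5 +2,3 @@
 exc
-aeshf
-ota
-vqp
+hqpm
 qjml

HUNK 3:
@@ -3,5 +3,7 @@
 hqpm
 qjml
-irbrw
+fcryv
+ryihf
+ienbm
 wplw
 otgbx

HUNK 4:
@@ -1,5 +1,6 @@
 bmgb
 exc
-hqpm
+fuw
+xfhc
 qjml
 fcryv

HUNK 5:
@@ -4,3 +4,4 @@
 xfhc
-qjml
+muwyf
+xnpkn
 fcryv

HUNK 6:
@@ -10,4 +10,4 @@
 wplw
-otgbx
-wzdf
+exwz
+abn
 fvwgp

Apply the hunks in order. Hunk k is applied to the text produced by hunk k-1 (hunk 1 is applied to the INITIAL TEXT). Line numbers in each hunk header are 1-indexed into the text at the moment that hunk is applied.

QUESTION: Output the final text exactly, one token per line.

Answer: bmgb
exc
fuw
xfhc
muwyf
xnpkn
fcryv
ryihf
ienbm
wplw
exwz
abn
fvwgp

Derivation:
Hunk 1: at line 6 remove [uni,hysj] add [irbrw,wplw,otgbx] -> 11 lines: bmgb exc aeshf ota vqp qjml irbrw wplw otgbx wzdf fvwgp
Hunk 2: at line 2 remove [aeshf,ota,vqp] add [hqpm] -> 9 lines: bmgb exc hqpm qjml irbrw wplw otgbx wzdf fvwgp
Hunk 3: at line 3 remove [irbrw] add [fcryv,ryihf,ienbm] -> 11 lines: bmgb exc hqpm qjml fcryv ryihf ienbm wplw otgbx wzdf fvwgp
Hunk 4: at line 1 remove [hqpm] add [fuw,xfhc] -> 12 lines: bmgb exc fuw xfhc qjml fcryv ryihf ienbm wplw otgbx wzdf fvwgp
Hunk 5: at line 4 remove [qjml] add [muwyf,xnpkn] -> 13 lines: bmgb exc fuw xfhc muwyf xnpkn fcryv ryihf ienbm wplw otgbx wzdf fvwgp
Hunk 6: at line 10 remove [otgbx,wzdf] add [exwz,abn] -> 13 lines: bmgb exc fuw xfhc muwyf xnpkn fcryv ryihf ienbm wplw exwz abn fvwgp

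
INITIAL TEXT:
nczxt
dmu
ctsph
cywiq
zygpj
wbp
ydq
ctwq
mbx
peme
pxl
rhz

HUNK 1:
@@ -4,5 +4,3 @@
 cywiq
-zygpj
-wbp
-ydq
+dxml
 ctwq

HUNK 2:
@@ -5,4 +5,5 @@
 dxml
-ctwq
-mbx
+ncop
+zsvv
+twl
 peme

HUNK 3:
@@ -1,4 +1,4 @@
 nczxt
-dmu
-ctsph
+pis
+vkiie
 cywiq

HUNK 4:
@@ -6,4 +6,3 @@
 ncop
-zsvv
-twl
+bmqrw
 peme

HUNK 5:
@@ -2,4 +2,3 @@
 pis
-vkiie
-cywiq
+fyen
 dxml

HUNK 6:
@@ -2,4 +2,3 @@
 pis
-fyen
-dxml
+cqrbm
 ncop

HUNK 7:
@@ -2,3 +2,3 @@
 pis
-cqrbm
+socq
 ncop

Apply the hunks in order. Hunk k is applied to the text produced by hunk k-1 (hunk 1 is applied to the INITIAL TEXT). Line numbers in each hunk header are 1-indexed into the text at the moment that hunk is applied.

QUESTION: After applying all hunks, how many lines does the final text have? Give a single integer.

Answer: 8

Derivation:
Hunk 1: at line 4 remove [zygpj,wbp,ydq] add [dxml] -> 10 lines: nczxt dmu ctsph cywiq dxml ctwq mbx peme pxl rhz
Hunk 2: at line 5 remove [ctwq,mbx] add [ncop,zsvv,twl] -> 11 lines: nczxt dmu ctsph cywiq dxml ncop zsvv twl peme pxl rhz
Hunk 3: at line 1 remove [dmu,ctsph] add [pis,vkiie] -> 11 lines: nczxt pis vkiie cywiq dxml ncop zsvv twl peme pxl rhz
Hunk 4: at line 6 remove [zsvv,twl] add [bmqrw] -> 10 lines: nczxt pis vkiie cywiq dxml ncop bmqrw peme pxl rhz
Hunk 5: at line 2 remove [vkiie,cywiq] add [fyen] -> 9 lines: nczxt pis fyen dxml ncop bmqrw peme pxl rhz
Hunk 6: at line 2 remove [fyen,dxml] add [cqrbm] -> 8 lines: nczxt pis cqrbm ncop bmqrw peme pxl rhz
Hunk 7: at line 2 remove [cqrbm] add [socq] -> 8 lines: nczxt pis socq ncop bmqrw peme pxl rhz
Final line count: 8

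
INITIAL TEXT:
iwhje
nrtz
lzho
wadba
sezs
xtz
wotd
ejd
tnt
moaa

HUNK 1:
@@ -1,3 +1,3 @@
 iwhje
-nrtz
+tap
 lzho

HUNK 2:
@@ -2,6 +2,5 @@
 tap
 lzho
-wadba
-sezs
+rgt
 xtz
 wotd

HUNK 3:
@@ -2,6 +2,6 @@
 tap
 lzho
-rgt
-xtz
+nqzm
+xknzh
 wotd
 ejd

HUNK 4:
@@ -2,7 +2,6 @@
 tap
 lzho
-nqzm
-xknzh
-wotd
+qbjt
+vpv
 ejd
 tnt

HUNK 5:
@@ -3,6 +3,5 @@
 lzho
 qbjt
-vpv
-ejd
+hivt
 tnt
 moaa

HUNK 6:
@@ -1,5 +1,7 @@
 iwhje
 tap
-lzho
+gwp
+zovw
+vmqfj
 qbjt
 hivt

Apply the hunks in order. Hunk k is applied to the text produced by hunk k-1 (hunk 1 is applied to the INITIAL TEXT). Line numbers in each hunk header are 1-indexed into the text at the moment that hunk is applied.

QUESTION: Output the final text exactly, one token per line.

Answer: iwhje
tap
gwp
zovw
vmqfj
qbjt
hivt
tnt
moaa

Derivation:
Hunk 1: at line 1 remove [nrtz] add [tap] -> 10 lines: iwhje tap lzho wadba sezs xtz wotd ejd tnt moaa
Hunk 2: at line 2 remove [wadba,sezs] add [rgt] -> 9 lines: iwhje tap lzho rgt xtz wotd ejd tnt moaa
Hunk 3: at line 2 remove [rgt,xtz] add [nqzm,xknzh] -> 9 lines: iwhje tap lzho nqzm xknzh wotd ejd tnt moaa
Hunk 4: at line 2 remove [nqzm,xknzh,wotd] add [qbjt,vpv] -> 8 lines: iwhje tap lzho qbjt vpv ejd tnt moaa
Hunk 5: at line 3 remove [vpv,ejd] add [hivt] -> 7 lines: iwhje tap lzho qbjt hivt tnt moaa
Hunk 6: at line 1 remove [lzho] add [gwp,zovw,vmqfj] -> 9 lines: iwhje tap gwp zovw vmqfj qbjt hivt tnt moaa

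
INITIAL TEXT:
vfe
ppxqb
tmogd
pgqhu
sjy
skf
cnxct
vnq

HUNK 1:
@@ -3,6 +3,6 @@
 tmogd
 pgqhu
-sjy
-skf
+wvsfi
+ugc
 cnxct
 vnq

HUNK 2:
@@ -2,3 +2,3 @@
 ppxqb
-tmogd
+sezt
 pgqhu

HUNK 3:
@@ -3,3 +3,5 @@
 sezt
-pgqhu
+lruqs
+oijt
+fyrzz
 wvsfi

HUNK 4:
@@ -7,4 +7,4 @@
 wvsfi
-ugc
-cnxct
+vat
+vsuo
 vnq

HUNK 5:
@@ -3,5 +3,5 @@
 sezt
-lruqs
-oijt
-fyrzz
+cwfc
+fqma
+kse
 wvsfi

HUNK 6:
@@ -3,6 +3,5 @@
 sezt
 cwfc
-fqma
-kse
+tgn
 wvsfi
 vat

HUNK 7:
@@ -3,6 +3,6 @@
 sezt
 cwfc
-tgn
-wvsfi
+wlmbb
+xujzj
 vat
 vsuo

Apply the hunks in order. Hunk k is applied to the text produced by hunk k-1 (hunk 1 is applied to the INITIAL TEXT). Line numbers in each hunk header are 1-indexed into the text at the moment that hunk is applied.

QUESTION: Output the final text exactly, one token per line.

Hunk 1: at line 3 remove [sjy,skf] add [wvsfi,ugc] -> 8 lines: vfe ppxqb tmogd pgqhu wvsfi ugc cnxct vnq
Hunk 2: at line 2 remove [tmogd] add [sezt] -> 8 lines: vfe ppxqb sezt pgqhu wvsfi ugc cnxct vnq
Hunk 3: at line 3 remove [pgqhu] add [lruqs,oijt,fyrzz] -> 10 lines: vfe ppxqb sezt lruqs oijt fyrzz wvsfi ugc cnxct vnq
Hunk 4: at line 7 remove [ugc,cnxct] add [vat,vsuo] -> 10 lines: vfe ppxqb sezt lruqs oijt fyrzz wvsfi vat vsuo vnq
Hunk 5: at line 3 remove [lruqs,oijt,fyrzz] add [cwfc,fqma,kse] -> 10 lines: vfe ppxqb sezt cwfc fqma kse wvsfi vat vsuo vnq
Hunk 6: at line 3 remove [fqma,kse] add [tgn] -> 9 lines: vfe ppxqb sezt cwfc tgn wvsfi vat vsuo vnq
Hunk 7: at line 3 remove [tgn,wvsfi] add [wlmbb,xujzj] -> 9 lines: vfe ppxqb sezt cwfc wlmbb xujzj vat vsuo vnq

Answer: vfe
ppxqb
sezt
cwfc
wlmbb
xujzj
vat
vsuo
vnq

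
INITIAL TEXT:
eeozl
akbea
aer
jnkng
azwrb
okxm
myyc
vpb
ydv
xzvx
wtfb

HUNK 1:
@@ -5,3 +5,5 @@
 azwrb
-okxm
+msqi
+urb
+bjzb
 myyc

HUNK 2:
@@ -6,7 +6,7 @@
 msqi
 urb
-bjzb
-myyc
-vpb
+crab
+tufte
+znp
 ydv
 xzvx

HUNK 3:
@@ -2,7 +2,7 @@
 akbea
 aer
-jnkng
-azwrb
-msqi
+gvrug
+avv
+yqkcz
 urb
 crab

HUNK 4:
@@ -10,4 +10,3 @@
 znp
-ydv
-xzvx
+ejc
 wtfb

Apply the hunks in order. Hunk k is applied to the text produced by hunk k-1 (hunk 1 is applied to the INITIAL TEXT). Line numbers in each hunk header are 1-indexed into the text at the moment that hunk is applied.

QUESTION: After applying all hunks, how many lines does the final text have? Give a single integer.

Hunk 1: at line 5 remove [okxm] add [msqi,urb,bjzb] -> 13 lines: eeozl akbea aer jnkng azwrb msqi urb bjzb myyc vpb ydv xzvx wtfb
Hunk 2: at line 6 remove [bjzb,myyc,vpb] add [crab,tufte,znp] -> 13 lines: eeozl akbea aer jnkng azwrb msqi urb crab tufte znp ydv xzvx wtfb
Hunk 3: at line 2 remove [jnkng,azwrb,msqi] add [gvrug,avv,yqkcz] -> 13 lines: eeozl akbea aer gvrug avv yqkcz urb crab tufte znp ydv xzvx wtfb
Hunk 4: at line 10 remove [ydv,xzvx] add [ejc] -> 12 lines: eeozl akbea aer gvrug avv yqkcz urb crab tufte znp ejc wtfb
Final line count: 12

Answer: 12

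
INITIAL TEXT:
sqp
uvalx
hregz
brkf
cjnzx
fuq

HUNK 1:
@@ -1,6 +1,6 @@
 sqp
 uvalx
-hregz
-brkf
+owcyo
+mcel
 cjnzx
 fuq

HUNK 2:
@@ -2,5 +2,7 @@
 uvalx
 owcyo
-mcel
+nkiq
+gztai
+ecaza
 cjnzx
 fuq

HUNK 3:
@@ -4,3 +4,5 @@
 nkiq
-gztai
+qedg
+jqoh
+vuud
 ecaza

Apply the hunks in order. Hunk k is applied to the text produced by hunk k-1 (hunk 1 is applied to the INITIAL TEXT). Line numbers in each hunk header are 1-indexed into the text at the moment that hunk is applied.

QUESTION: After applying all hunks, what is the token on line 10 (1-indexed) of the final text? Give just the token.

Answer: fuq

Derivation:
Hunk 1: at line 1 remove [hregz,brkf] add [owcyo,mcel] -> 6 lines: sqp uvalx owcyo mcel cjnzx fuq
Hunk 2: at line 2 remove [mcel] add [nkiq,gztai,ecaza] -> 8 lines: sqp uvalx owcyo nkiq gztai ecaza cjnzx fuq
Hunk 3: at line 4 remove [gztai] add [qedg,jqoh,vuud] -> 10 lines: sqp uvalx owcyo nkiq qedg jqoh vuud ecaza cjnzx fuq
Final line 10: fuq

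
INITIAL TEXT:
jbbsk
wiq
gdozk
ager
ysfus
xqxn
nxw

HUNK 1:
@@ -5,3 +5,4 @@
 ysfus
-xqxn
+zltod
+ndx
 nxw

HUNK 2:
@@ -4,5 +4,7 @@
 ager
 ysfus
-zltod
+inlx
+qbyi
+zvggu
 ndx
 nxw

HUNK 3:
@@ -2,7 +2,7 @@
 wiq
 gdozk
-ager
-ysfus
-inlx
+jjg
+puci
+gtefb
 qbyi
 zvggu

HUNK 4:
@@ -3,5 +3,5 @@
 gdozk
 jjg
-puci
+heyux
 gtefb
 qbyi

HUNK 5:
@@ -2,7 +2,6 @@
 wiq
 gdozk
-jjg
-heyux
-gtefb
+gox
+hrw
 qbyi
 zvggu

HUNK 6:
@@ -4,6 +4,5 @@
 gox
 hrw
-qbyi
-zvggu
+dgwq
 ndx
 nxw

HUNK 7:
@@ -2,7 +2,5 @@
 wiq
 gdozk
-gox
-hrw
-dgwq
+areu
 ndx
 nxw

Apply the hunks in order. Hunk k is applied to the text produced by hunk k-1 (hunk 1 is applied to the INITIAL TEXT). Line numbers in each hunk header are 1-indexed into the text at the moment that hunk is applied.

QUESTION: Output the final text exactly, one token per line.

Hunk 1: at line 5 remove [xqxn] add [zltod,ndx] -> 8 lines: jbbsk wiq gdozk ager ysfus zltod ndx nxw
Hunk 2: at line 4 remove [zltod] add [inlx,qbyi,zvggu] -> 10 lines: jbbsk wiq gdozk ager ysfus inlx qbyi zvggu ndx nxw
Hunk 3: at line 2 remove [ager,ysfus,inlx] add [jjg,puci,gtefb] -> 10 lines: jbbsk wiq gdozk jjg puci gtefb qbyi zvggu ndx nxw
Hunk 4: at line 3 remove [puci] add [heyux] -> 10 lines: jbbsk wiq gdozk jjg heyux gtefb qbyi zvggu ndx nxw
Hunk 5: at line 2 remove [jjg,heyux,gtefb] add [gox,hrw] -> 9 lines: jbbsk wiq gdozk gox hrw qbyi zvggu ndx nxw
Hunk 6: at line 4 remove [qbyi,zvggu] add [dgwq] -> 8 lines: jbbsk wiq gdozk gox hrw dgwq ndx nxw
Hunk 7: at line 2 remove [gox,hrw,dgwq] add [areu] -> 6 lines: jbbsk wiq gdozk areu ndx nxw

Answer: jbbsk
wiq
gdozk
areu
ndx
nxw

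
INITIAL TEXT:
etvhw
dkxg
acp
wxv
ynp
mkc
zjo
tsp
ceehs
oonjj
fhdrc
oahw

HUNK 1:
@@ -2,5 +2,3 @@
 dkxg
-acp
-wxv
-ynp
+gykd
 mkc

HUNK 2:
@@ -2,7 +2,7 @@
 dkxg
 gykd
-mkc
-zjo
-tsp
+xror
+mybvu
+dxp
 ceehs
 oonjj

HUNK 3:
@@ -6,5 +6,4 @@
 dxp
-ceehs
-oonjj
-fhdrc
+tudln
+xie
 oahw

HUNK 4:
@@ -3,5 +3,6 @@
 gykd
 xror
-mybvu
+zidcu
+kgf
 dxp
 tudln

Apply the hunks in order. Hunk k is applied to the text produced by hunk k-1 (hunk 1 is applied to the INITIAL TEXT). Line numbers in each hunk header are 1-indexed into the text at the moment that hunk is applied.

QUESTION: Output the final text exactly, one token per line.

Answer: etvhw
dkxg
gykd
xror
zidcu
kgf
dxp
tudln
xie
oahw

Derivation:
Hunk 1: at line 2 remove [acp,wxv,ynp] add [gykd] -> 10 lines: etvhw dkxg gykd mkc zjo tsp ceehs oonjj fhdrc oahw
Hunk 2: at line 2 remove [mkc,zjo,tsp] add [xror,mybvu,dxp] -> 10 lines: etvhw dkxg gykd xror mybvu dxp ceehs oonjj fhdrc oahw
Hunk 3: at line 6 remove [ceehs,oonjj,fhdrc] add [tudln,xie] -> 9 lines: etvhw dkxg gykd xror mybvu dxp tudln xie oahw
Hunk 4: at line 3 remove [mybvu] add [zidcu,kgf] -> 10 lines: etvhw dkxg gykd xror zidcu kgf dxp tudln xie oahw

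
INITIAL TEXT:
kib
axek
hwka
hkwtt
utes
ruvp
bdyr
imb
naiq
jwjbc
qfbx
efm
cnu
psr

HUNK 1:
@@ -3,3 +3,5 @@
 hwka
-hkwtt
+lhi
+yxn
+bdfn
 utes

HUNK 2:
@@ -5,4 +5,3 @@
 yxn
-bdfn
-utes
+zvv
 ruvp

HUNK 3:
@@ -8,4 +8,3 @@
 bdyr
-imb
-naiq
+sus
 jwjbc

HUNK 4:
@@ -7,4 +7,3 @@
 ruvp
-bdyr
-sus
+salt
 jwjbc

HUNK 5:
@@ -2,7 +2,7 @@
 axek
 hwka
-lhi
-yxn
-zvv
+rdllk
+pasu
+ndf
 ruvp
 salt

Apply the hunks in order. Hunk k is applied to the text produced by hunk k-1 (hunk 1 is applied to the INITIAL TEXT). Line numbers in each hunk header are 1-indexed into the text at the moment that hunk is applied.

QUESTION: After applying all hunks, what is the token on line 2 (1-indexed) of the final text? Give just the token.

Hunk 1: at line 3 remove [hkwtt] add [lhi,yxn,bdfn] -> 16 lines: kib axek hwka lhi yxn bdfn utes ruvp bdyr imb naiq jwjbc qfbx efm cnu psr
Hunk 2: at line 5 remove [bdfn,utes] add [zvv] -> 15 lines: kib axek hwka lhi yxn zvv ruvp bdyr imb naiq jwjbc qfbx efm cnu psr
Hunk 3: at line 8 remove [imb,naiq] add [sus] -> 14 lines: kib axek hwka lhi yxn zvv ruvp bdyr sus jwjbc qfbx efm cnu psr
Hunk 4: at line 7 remove [bdyr,sus] add [salt] -> 13 lines: kib axek hwka lhi yxn zvv ruvp salt jwjbc qfbx efm cnu psr
Hunk 5: at line 2 remove [lhi,yxn,zvv] add [rdllk,pasu,ndf] -> 13 lines: kib axek hwka rdllk pasu ndf ruvp salt jwjbc qfbx efm cnu psr
Final line 2: axek

Answer: axek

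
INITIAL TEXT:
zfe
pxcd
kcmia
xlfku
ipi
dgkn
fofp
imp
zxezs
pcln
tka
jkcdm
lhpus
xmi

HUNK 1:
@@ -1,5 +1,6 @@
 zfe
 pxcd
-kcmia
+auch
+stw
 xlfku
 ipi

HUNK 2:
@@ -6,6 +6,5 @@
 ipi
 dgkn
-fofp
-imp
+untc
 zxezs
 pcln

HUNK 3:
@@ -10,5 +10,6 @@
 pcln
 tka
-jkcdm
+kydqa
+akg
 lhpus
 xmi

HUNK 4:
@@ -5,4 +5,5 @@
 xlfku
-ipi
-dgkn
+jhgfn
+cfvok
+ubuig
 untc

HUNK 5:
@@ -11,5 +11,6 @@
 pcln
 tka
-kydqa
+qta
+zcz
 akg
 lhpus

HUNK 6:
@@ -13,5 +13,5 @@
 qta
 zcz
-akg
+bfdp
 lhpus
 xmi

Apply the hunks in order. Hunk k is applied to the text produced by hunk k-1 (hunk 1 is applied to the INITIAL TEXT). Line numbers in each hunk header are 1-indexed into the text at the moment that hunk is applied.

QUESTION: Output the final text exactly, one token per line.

Answer: zfe
pxcd
auch
stw
xlfku
jhgfn
cfvok
ubuig
untc
zxezs
pcln
tka
qta
zcz
bfdp
lhpus
xmi

Derivation:
Hunk 1: at line 1 remove [kcmia] add [auch,stw] -> 15 lines: zfe pxcd auch stw xlfku ipi dgkn fofp imp zxezs pcln tka jkcdm lhpus xmi
Hunk 2: at line 6 remove [fofp,imp] add [untc] -> 14 lines: zfe pxcd auch stw xlfku ipi dgkn untc zxezs pcln tka jkcdm lhpus xmi
Hunk 3: at line 10 remove [jkcdm] add [kydqa,akg] -> 15 lines: zfe pxcd auch stw xlfku ipi dgkn untc zxezs pcln tka kydqa akg lhpus xmi
Hunk 4: at line 5 remove [ipi,dgkn] add [jhgfn,cfvok,ubuig] -> 16 lines: zfe pxcd auch stw xlfku jhgfn cfvok ubuig untc zxezs pcln tka kydqa akg lhpus xmi
Hunk 5: at line 11 remove [kydqa] add [qta,zcz] -> 17 lines: zfe pxcd auch stw xlfku jhgfn cfvok ubuig untc zxezs pcln tka qta zcz akg lhpus xmi
Hunk 6: at line 13 remove [akg] add [bfdp] -> 17 lines: zfe pxcd auch stw xlfku jhgfn cfvok ubuig untc zxezs pcln tka qta zcz bfdp lhpus xmi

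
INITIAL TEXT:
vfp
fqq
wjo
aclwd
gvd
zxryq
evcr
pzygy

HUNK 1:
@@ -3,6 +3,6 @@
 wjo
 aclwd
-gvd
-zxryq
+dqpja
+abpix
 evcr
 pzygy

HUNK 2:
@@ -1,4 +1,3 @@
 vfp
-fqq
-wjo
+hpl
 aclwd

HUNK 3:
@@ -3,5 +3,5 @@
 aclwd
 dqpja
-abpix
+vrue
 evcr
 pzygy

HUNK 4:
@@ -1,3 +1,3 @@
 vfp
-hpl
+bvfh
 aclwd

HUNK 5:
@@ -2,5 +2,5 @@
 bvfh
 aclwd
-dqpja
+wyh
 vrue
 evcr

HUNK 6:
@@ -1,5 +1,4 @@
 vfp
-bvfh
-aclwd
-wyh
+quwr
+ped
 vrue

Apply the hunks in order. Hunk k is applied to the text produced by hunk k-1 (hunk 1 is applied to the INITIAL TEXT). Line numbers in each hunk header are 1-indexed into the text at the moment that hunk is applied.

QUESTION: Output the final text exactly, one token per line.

Answer: vfp
quwr
ped
vrue
evcr
pzygy

Derivation:
Hunk 1: at line 3 remove [gvd,zxryq] add [dqpja,abpix] -> 8 lines: vfp fqq wjo aclwd dqpja abpix evcr pzygy
Hunk 2: at line 1 remove [fqq,wjo] add [hpl] -> 7 lines: vfp hpl aclwd dqpja abpix evcr pzygy
Hunk 3: at line 3 remove [abpix] add [vrue] -> 7 lines: vfp hpl aclwd dqpja vrue evcr pzygy
Hunk 4: at line 1 remove [hpl] add [bvfh] -> 7 lines: vfp bvfh aclwd dqpja vrue evcr pzygy
Hunk 5: at line 2 remove [dqpja] add [wyh] -> 7 lines: vfp bvfh aclwd wyh vrue evcr pzygy
Hunk 6: at line 1 remove [bvfh,aclwd,wyh] add [quwr,ped] -> 6 lines: vfp quwr ped vrue evcr pzygy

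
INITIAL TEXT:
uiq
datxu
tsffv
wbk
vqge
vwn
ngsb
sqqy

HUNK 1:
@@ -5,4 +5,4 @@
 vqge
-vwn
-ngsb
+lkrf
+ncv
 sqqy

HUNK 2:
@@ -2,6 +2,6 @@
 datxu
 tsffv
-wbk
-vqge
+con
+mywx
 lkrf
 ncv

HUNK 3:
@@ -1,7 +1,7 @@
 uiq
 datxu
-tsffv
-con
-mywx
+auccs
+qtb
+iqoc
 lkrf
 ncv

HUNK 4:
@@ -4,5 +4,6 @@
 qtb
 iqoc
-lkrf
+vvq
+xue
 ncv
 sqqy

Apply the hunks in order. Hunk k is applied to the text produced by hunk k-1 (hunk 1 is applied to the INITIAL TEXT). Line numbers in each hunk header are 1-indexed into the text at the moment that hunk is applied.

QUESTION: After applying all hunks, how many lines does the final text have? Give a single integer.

Hunk 1: at line 5 remove [vwn,ngsb] add [lkrf,ncv] -> 8 lines: uiq datxu tsffv wbk vqge lkrf ncv sqqy
Hunk 2: at line 2 remove [wbk,vqge] add [con,mywx] -> 8 lines: uiq datxu tsffv con mywx lkrf ncv sqqy
Hunk 3: at line 1 remove [tsffv,con,mywx] add [auccs,qtb,iqoc] -> 8 lines: uiq datxu auccs qtb iqoc lkrf ncv sqqy
Hunk 4: at line 4 remove [lkrf] add [vvq,xue] -> 9 lines: uiq datxu auccs qtb iqoc vvq xue ncv sqqy
Final line count: 9

Answer: 9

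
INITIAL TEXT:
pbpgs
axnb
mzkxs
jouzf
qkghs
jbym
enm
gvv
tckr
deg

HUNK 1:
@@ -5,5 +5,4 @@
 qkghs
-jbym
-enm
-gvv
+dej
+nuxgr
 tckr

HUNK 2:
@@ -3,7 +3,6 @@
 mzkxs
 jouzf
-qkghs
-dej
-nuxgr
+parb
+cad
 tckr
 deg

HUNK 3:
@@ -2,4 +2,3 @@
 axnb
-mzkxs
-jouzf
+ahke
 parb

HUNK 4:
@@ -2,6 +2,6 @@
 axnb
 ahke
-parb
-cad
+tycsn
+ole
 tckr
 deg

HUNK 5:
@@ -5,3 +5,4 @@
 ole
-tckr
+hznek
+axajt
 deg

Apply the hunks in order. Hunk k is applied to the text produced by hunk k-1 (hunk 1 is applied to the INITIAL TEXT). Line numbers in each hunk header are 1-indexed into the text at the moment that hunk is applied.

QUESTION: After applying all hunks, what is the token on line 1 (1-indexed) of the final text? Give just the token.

Answer: pbpgs

Derivation:
Hunk 1: at line 5 remove [jbym,enm,gvv] add [dej,nuxgr] -> 9 lines: pbpgs axnb mzkxs jouzf qkghs dej nuxgr tckr deg
Hunk 2: at line 3 remove [qkghs,dej,nuxgr] add [parb,cad] -> 8 lines: pbpgs axnb mzkxs jouzf parb cad tckr deg
Hunk 3: at line 2 remove [mzkxs,jouzf] add [ahke] -> 7 lines: pbpgs axnb ahke parb cad tckr deg
Hunk 4: at line 2 remove [parb,cad] add [tycsn,ole] -> 7 lines: pbpgs axnb ahke tycsn ole tckr deg
Hunk 5: at line 5 remove [tckr] add [hznek,axajt] -> 8 lines: pbpgs axnb ahke tycsn ole hznek axajt deg
Final line 1: pbpgs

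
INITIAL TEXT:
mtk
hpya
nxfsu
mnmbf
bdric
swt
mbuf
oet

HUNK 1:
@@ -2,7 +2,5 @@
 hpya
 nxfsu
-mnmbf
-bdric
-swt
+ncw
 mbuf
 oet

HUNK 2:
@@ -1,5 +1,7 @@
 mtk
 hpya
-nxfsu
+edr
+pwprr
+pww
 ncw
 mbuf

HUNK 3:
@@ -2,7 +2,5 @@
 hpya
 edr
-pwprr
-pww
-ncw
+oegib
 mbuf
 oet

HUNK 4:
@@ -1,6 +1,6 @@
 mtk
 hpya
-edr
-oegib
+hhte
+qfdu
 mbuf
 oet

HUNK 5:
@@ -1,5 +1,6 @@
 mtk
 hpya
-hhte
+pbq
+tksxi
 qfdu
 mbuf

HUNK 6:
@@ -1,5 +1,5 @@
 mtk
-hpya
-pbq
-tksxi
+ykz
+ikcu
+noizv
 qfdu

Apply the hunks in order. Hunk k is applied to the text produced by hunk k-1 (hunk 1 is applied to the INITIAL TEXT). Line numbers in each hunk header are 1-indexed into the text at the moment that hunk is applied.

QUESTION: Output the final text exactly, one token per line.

Hunk 1: at line 2 remove [mnmbf,bdric,swt] add [ncw] -> 6 lines: mtk hpya nxfsu ncw mbuf oet
Hunk 2: at line 1 remove [nxfsu] add [edr,pwprr,pww] -> 8 lines: mtk hpya edr pwprr pww ncw mbuf oet
Hunk 3: at line 2 remove [pwprr,pww,ncw] add [oegib] -> 6 lines: mtk hpya edr oegib mbuf oet
Hunk 4: at line 1 remove [edr,oegib] add [hhte,qfdu] -> 6 lines: mtk hpya hhte qfdu mbuf oet
Hunk 5: at line 1 remove [hhte] add [pbq,tksxi] -> 7 lines: mtk hpya pbq tksxi qfdu mbuf oet
Hunk 6: at line 1 remove [hpya,pbq,tksxi] add [ykz,ikcu,noizv] -> 7 lines: mtk ykz ikcu noizv qfdu mbuf oet

Answer: mtk
ykz
ikcu
noizv
qfdu
mbuf
oet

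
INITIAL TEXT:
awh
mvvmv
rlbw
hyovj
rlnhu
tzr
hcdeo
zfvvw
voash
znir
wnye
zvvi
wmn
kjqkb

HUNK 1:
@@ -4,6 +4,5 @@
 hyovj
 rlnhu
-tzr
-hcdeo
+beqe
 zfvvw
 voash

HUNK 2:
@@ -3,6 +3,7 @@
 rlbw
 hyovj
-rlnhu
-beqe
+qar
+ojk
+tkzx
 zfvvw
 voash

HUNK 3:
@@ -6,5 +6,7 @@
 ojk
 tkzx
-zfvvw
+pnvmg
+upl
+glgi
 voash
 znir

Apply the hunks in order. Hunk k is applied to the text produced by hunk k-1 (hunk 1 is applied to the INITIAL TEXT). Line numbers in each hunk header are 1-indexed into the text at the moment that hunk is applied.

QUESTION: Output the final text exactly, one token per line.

Answer: awh
mvvmv
rlbw
hyovj
qar
ojk
tkzx
pnvmg
upl
glgi
voash
znir
wnye
zvvi
wmn
kjqkb

Derivation:
Hunk 1: at line 4 remove [tzr,hcdeo] add [beqe] -> 13 lines: awh mvvmv rlbw hyovj rlnhu beqe zfvvw voash znir wnye zvvi wmn kjqkb
Hunk 2: at line 3 remove [rlnhu,beqe] add [qar,ojk,tkzx] -> 14 lines: awh mvvmv rlbw hyovj qar ojk tkzx zfvvw voash znir wnye zvvi wmn kjqkb
Hunk 3: at line 6 remove [zfvvw] add [pnvmg,upl,glgi] -> 16 lines: awh mvvmv rlbw hyovj qar ojk tkzx pnvmg upl glgi voash znir wnye zvvi wmn kjqkb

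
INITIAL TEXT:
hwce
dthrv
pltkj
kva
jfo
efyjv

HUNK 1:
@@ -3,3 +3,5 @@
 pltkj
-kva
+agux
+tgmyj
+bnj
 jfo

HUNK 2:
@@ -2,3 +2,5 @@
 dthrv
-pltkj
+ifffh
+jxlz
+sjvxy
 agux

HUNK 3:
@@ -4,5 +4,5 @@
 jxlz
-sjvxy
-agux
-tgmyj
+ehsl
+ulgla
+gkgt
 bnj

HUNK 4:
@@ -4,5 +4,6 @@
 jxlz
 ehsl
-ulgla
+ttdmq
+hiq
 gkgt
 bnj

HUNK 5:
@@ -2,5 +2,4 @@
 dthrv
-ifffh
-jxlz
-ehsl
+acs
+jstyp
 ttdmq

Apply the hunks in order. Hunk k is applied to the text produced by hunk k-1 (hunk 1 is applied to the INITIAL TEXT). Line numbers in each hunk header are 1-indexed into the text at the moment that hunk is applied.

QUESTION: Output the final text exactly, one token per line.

Answer: hwce
dthrv
acs
jstyp
ttdmq
hiq
gkgt
bnj
jfo
efyjv

Derivation:
Hunk 1: at line 3 remove [kva] add [agux,tgmyj,bnj] -> 8 lines: hwce dthrv pltkj agux tgmyj bnj jfo efyjv
Hunk 2: at line 2 remove [pltkj] add [ifffh,jxlz,sjvxy] -> 10 lines: hwce dthrv ifffh jxlz sjvxy agux tgmyj bnj jfo efyjv
Hunk 3: at line 4 remove [sjvxy,agux,tgmyj] add [ehsl,ulgla,gkgt] -> 10 lines: hwce dthrv ifffh jxlz ehsl ulgla gkgt bnj jfo efyjv
Hunk 4: at line 4 remove [ulgla] add [ttdmq,hiq] -> 11 lines: hwce dthrv ifffh jxlz ehsl ttdmq hiq gkgt bnj jfo efyjv
Hunk 5: at line 2 remove [ifffh,jxlz,ehsl] add [acs,jstyp] -> 10 lines: hwce dthrv acs jstyp ttdmq hiq gkgt bnj jfo efyjv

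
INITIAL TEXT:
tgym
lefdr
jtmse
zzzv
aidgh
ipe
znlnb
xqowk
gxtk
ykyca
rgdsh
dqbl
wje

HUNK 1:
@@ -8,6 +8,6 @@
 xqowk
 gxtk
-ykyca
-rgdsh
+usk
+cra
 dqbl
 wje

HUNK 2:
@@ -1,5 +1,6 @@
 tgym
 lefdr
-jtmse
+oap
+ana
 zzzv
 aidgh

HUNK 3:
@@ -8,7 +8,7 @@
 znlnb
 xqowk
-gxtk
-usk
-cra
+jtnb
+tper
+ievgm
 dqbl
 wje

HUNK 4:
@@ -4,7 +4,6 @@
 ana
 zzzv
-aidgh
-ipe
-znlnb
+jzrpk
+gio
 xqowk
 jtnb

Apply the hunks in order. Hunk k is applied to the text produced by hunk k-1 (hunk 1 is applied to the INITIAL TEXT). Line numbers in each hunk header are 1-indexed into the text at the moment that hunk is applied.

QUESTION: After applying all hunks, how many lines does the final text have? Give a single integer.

Hunk 1: at line 8 remove [ykyca,rgdsh] add [usk,cra] -> 13 lines: tgym lefdr jtmse zzzv aidgh ipe znlnb xqowk gxtk usk cra dqbl wje
Hunk 2: at line 1 remove [jtmse] add [oap,ana] -> 14 lines: tgym lefdr oap ana zzzv aidgh ipe znlnb xqowk gxtk usk cra dqbl wje
Hunk 3: at line 8 remove [gxtk,usk,cra] add [jtnb,tper,ievgm] -> 14 lines: tgym lefdr oap ana zzzv aidgh ipe znlnb xqowk jtnb tper ievgm dqbl wje
Hunk 4: at line 4 remove [aidgh,ipe,znlnb] add [jzrpk,gio] -> 13 lines: tgym lefdr oap ana zzzv jzrpk gio xqowk jtnb tper ievgm dqbl wje
Final line count: 13

Answer: 13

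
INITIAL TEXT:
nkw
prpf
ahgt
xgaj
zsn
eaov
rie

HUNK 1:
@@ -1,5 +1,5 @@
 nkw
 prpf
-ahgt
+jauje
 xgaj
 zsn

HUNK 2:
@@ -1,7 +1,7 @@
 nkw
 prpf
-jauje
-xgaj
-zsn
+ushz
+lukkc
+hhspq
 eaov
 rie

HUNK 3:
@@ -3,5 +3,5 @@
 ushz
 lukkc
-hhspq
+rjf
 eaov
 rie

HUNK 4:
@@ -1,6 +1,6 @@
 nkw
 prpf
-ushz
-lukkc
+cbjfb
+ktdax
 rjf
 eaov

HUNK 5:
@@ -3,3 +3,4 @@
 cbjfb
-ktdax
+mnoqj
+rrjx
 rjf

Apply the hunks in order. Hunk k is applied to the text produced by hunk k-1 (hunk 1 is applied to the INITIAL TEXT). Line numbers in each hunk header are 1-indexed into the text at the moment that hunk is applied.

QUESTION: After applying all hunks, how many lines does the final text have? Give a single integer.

Hunk 1: at line 1 remove [ahgt] add [jauje] -> 7 lines: nkw prpf jauje xgaj zsn eaov rie
Hunk 2: at line 1 remove [jauje,xgaj,zsn] add [ushz,lukkc,hhspq] -> 7 lines: nkw prpf ushz lukkc hhspq eaov rie
Hunk 3: at line 3 remove [hhspq] add [rjf] -> 7 lines: nkw prpf ushz lukkc rjf eaov rie
Hunk 4: at line 1 remove [ushz,lukkc] add [cbjfb,ktdax] -> 7 lines: nkw prpf cbjfb ktdax rjf eaov rie
Hunk 5: at line 3 remove [ktdax] add [mnoqj,rrjx] -> 8 lines: nkw prpf cbjfb mnoqj rrjx rjf eaov rie
Final line count: 8

Answer: 8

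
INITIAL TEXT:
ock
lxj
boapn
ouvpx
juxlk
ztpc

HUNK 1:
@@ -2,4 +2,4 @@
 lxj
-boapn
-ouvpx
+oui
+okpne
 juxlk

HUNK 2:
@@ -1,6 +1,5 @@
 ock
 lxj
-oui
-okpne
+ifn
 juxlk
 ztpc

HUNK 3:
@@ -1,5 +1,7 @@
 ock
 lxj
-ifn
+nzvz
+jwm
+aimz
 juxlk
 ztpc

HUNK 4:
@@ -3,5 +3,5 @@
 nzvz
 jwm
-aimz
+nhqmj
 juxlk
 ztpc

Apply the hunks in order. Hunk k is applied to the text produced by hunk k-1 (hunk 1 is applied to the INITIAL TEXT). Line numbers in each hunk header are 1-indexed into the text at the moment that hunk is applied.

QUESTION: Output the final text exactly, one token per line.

Hunk 1: at line 2 remove [boapn,ouvpx] add [oui,okpne] -> 6 lines: ock lxj oui okpne juxlk ztpc
Hunk 2: at line 1 remove [oui,okpne] add [ifn] -> 5 lines: ock lxj ifn juxlk ztpc
Hunk 3: at line 1 remove [ifn] add [nzvz,jwm,aimz] -> 7 lines: ock lxj nzvz jwm aimz juxlk ztpc
Hunk 4: at line 3 remove [aimz] add [nhqmj] -> 7 lines: ock lxj nzvz jwm nhqmj juxlk ztpc

Answer: ock
lxj
nzvz
jwm
nhqmj
juxlk
ztpc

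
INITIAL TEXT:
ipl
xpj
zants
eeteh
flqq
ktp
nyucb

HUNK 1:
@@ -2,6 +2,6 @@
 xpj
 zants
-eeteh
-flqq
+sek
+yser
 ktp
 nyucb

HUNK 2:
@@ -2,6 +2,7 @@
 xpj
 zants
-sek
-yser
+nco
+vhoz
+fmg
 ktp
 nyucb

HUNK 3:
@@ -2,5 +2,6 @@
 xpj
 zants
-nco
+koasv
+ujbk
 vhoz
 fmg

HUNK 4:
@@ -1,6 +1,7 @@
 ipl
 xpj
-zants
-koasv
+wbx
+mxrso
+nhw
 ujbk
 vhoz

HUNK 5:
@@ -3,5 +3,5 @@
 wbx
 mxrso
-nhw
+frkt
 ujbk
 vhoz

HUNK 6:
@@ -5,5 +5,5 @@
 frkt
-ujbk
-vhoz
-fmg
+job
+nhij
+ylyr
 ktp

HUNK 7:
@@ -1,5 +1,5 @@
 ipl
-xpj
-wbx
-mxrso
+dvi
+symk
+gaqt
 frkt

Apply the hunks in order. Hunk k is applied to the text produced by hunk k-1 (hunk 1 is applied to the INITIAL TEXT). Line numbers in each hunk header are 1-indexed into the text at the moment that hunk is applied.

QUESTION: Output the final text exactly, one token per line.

Answer: ipl
dvi
symk
gaqt
frkt
job
nhij
ylyr
ktp
nyucb

Derivation:
Hunk 1: at line 2 remove [eeteh,flqq] add [sek,yser] -> 7 lines: ipl xpj zants sek yser ktp nyucb
Hunk 2: at line 2 remove [sek,yser] add [nco,vhoz,fmg] -> 8 lines: ipl xpj zants nco vhoz fmg ktp nyucb
Hunk 3: at line 2 remove [nco] add [koasv,ujbk] -> 9 lines: ipl xpj zants koasv ujbk vhoz fmg ktp nyucb
Hunk 4: at line 1 remove [zants,koasv] add [wbx,mxrso,nhw] -> 10 lines: ipl xpj wbx mxrso nhw ujbk vhoz fmg ktp nyucb
Hunk 5: at line 3 remove [nhw] add [frkt] -> 10 lines: ipl xpj wbx mxrso frkt ujbk vhoz fmg ktp nyucb
Hunk 6: at line 5 remove [ujbk,vhoz,fmg] add [job,nhij,ylyr] -> 10 lines: ipl xpj wbx mxrso frkt job nhij ylyr ktp nyucb
Hunk 7: at line 1 remove [xpj,wbx,mxrso] add [dvi,symk,gaqt] -> 10 lines: ipl dvi symk gaqt frkt job nhij ylyr ktp nyucb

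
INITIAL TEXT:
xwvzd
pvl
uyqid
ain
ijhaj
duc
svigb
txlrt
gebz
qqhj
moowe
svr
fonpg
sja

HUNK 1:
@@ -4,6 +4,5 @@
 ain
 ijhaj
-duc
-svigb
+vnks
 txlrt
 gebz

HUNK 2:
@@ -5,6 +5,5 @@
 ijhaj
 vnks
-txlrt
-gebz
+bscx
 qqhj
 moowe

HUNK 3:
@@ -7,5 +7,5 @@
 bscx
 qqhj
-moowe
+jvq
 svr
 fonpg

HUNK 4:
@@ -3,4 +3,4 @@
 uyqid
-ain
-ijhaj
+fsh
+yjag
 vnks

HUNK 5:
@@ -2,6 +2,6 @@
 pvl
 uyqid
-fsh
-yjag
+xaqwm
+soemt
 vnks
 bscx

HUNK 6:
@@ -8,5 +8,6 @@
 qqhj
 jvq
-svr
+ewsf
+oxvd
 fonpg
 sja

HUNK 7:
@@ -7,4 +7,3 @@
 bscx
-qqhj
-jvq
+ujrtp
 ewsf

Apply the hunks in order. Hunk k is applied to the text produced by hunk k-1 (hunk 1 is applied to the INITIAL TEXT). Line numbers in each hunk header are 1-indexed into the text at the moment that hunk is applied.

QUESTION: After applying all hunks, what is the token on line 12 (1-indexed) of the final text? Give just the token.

Hunk 1: at line 4 remove [duc,svigb] add [vnks] -> 13 lines: xwvzd pvl uyqid ain ijhaj vnks txlrt gebz qqhj moowe svr fonpg sja
Hunk 2: at line 5 remove [txlrt,gebz] add [bscx] -> 12 lines: xwvzd pvl uyqid ain ijhaj vnks bscx qqhj moowe svr fonpg sja
Hunk 3: at line 7 remove [moowe] add [jvq] -> 12 lines: xwvzd pvl uyqid ain ijhaj vnks bscx qqhj jvq svr fonpg sja
Hunk 4: at line 3 remove [ain,ijhaj] add [fsh,yjag] -> 12 lines: xwvzd pvl uyqid fsh yjag vnks bscx qqhj jvq svr fonpg sja
Hunk 5: at line 2 remove [fsh,yjag] add [xaqwm,soemt] -> 12 lines: xwvzd pvl uyqid xaqwm soemt vnks bscx qqhj jvq svr fonpg sja
Hunk 6: at line 8 remove [svr] add [ewsf,oxvd] -> 13 lines: xwvzd pvl uyqid xaqwm soemt vnks bscx qqhj jvq ewsf oxvd fonpg sja
Hunk 7: at line 7 remove [qqhj,jvq] add [ujrtp] -> 12 lines: xwvzd pvl uyqid xaqwm soemt vnks bscx ujrtp ewsf oxvd fonpg sja
Final line 12: sja

Answer: sja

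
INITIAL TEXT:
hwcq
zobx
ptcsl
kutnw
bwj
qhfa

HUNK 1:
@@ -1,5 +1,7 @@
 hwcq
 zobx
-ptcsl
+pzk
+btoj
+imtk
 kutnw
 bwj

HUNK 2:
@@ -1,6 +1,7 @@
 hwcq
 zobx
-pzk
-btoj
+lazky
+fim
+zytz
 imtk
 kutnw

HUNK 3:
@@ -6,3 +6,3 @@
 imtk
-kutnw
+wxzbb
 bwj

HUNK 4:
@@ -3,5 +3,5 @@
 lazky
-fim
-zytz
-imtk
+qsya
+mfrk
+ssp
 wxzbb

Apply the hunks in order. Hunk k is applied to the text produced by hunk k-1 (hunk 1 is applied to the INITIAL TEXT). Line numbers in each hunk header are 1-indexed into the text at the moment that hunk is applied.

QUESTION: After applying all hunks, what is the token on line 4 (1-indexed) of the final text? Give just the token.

Hunk 1: at line 1 remove [ptcsl] add [pzk,btoj,imtk] -> 8 lines: hwcq zobx pzk btoj imtk kutnw bwj qhfa
Hunk 2: at line 1 remove [pzk,btoj] add [lazky,fim,zytz] -> 9 lines: hwcq zobx lazky fim zytz imtk kutnw bwj qhfa
Hunk 3: at line 6 remove [kutnw] add [wxzbb] -> 9 lines: hwcq zobx lazky fim zytz imtk wxzbb bwj qhfa
Hunk 4: at line 3 remove [fim,zytz,imtk] add [qsya,mfrk,ssp] -> 9 lines: hwcq zobx lazky qsya mfrk ssp wxzbb bwj qhfa
Final line 4: qsya

Answer: qsya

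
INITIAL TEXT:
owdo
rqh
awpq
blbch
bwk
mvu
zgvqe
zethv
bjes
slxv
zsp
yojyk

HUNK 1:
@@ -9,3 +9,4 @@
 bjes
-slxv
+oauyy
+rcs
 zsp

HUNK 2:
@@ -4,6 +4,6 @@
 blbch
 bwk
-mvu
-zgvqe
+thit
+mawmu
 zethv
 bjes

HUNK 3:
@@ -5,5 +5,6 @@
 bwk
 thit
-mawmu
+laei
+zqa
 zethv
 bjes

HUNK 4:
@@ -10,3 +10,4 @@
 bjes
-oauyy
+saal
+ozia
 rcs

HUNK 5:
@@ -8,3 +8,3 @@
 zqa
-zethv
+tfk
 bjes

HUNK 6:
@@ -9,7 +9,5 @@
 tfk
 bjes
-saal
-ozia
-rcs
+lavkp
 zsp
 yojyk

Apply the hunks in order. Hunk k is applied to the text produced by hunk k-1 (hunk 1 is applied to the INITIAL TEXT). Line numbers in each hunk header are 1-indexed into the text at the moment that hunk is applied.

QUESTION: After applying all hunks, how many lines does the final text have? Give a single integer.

Answer: 13

Derivation:
Hunk 1: at line 9 remove [slxv] add [oauyy,rcs] -> 13 lines: owdo rqh awpq blbch bwk mvu zgvqe zethv bjes oauyy rcs zsp yojyk
Hunk 2: at line 4 remove [mvu,zgvqe] add [thit,mawmu] -> 13 lines: owdo rqh awpq blbch bwk thit mawmu zethv bjes oauyy rcs zsp yojyk
Hunk 3: at line 5 remove [mawmu] add [laei,zqa] -> 14 lines: owdo rqh awpq blbch bwk thit laei zqa zethv bjes oauyy rcs zsp yojyk
Hunk 4: at line 10 remove [oauyy] add [saal,ozia] -> 15 lines: owdo rqh awpq blbch bwk thit laei zqa zethv bjes saal ozia rcs zsp yojyk
Hunk 5: at line 8 remove [zethv] add [tfk] -> 15 lines: owdo rqh awpq blbch bwk thit laei zqa tfk bjes saal ozia rcs zsp yojyk
Hunk 6: at line 9 remove [saal,ozia,rcs] add [lavkp] -> 13 lines: owdo rqh awpq blbch bwk thit laei zqa tfk bjes lavkp zsp yojyk
Final line count: 13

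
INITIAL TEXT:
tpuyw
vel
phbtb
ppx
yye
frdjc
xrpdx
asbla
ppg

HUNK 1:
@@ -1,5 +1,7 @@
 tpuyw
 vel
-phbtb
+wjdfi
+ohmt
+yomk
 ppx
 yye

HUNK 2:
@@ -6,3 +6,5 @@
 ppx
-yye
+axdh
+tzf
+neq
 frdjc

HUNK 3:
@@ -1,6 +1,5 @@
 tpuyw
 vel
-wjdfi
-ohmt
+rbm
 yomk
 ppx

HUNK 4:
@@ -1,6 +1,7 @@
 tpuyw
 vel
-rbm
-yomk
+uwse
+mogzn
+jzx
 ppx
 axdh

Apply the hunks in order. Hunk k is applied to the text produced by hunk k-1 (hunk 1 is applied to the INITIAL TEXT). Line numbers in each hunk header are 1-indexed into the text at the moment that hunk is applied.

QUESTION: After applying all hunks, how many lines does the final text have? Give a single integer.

Answer: 13

Derivation:
Hunk 1: at line 1 remove [phbtb] add [wjdfi,ohmt,yomk] -> 11 lines: tpuyw vel wjdfi ohmt yomk ppx yye frdjc xrpdx asbla ppg
Hunk 2: at line 6 remove [yye] add [axdh,tzf,neq] -> 13 lines: tpuyw vel wjdfi ohmt yomk ppx axdh tzf neq frdjc xrpdx asbla ppg
Hunk 3: at line 1 remove [wjdfi,ohmt] add [rbm] -> 12 lines: tpuyw vel rbm yomk ppx axdh tzf neq frdjc xrpdx asbla ppg
Hunk 4: at line 1 remove [rbm,yomk] add [uwse,mogzn,jzx] -> 13 lines: tpuyw vel uwse mogzn jzx ppx axdh tzf neq frdjc xrpdx asbla ppg
Final line count: 13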